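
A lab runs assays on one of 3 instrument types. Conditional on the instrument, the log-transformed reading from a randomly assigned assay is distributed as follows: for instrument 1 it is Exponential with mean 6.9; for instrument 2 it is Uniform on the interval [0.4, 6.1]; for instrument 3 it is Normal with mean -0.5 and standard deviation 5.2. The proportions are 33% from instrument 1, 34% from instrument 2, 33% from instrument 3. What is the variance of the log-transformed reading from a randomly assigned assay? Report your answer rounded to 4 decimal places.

Per component, 1: μ=6.9, E[X²]=95.22; 2: μ=3.25, E[X²]=13.27; 3: μ=-0.5, E[X²]=27.29.
E[X] = 0.33·6.9 + 0.34·3.25 + 0.33·-0.5 = 3.217.
E[X²] = 0.33·95.22 + 0.34·13.27 + 0.33·27.29 = 44.9401.
Var(X) = E[X²] − (E[X])² = 44.9401 − 10.3491 = 34.591.

34.5910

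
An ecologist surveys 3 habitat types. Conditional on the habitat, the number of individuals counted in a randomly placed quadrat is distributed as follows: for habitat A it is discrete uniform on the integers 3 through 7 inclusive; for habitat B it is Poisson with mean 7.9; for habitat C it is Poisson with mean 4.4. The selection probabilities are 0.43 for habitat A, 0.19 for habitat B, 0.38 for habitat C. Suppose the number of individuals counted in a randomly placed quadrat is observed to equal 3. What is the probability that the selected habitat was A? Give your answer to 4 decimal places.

0.5442

Likelihoods P(X=3 | ·): A: 0.2; B: 0.0304652; C: 0.174305.
Posterior ∝ prior × likelihood. Numerator for A: 0.43·0.2 = 0.086.
Normalizing constant: 0.43·0.2 + 0.19·0.0304652 + 0.38·0.174305 = 0.158024.
P(A | observation) = 0.086 / 0.158024 = 0.54422.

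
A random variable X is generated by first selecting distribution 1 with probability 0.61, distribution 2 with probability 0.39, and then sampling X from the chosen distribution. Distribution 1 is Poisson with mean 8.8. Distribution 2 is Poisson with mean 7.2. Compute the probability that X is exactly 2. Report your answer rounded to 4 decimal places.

0.0111

Conditional on each component, P(X = 2): 1: 0.00583638; 2: 0.0193515.
By total probability, P(X = 2) = 0.61·0.00583638 + 0.39·0.0193515 = 0.0111073.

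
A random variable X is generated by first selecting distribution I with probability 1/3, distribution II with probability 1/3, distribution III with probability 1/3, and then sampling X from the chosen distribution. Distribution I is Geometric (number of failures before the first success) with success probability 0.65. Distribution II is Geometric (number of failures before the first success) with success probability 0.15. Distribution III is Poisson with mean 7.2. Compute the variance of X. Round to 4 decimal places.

23.3827

Per component, I: μ=0.538462, E[X²]=1.11834; II: μ=5.66667, E[X²]=69.8889; III: μ=7.2, E[X²]=59.04.
E[X] = 0.333333·0.538462 + 0.333333·5.66667 + 0.333333·7.2 = 4.46838.
E[X²] = 0.333333·1.11834 + 0.333333·69.8889 + 0.333333·59.04 = 43.3491.
Var(X) = E[X²] − (E[X])² = 43.3491 − 19.9664 = 23.3827.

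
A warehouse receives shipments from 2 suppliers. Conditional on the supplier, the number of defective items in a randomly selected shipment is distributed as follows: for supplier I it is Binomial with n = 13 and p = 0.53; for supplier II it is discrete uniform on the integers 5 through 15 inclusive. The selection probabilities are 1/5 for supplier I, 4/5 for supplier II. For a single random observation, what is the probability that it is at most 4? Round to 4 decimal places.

Conditional on each supplier, P(X ≤ 4): I: 0.0918057; II: 0.
By total probability, P(X ≤ 4) = 0.2·0.0918057 + 0.8·0 = 0.0183611.

0.0184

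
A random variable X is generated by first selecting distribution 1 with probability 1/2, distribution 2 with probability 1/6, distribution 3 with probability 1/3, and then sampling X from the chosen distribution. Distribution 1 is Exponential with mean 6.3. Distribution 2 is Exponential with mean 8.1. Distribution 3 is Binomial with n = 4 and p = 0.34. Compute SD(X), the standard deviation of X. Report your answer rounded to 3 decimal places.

Per component, 1: μ=6.3, E[X²]=79.38; 2: μ=8.1, E[X²]=131.22; 3: μ=1.36, E[X²]=2.7472.
E[X] = 0.5·6.3 + 0.166667·8.1 + 0.333333·1.36 = 4.95333.
E[X²] = 0.5·79.38 + 0.166667·131.22 + 0.333333·2.7472 = 62.4757.
Var(X) = E[X²] − (E[X])² = 62.4757 − 24.5355 = 37.9402.
SD(X) = √37.9402 = 6.15956.

6.160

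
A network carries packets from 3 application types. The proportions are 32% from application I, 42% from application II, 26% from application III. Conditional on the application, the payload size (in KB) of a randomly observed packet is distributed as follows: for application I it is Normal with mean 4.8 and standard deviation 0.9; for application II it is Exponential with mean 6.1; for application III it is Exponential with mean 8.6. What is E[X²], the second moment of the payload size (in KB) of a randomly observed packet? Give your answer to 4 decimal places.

For each component E[X²] = Var + (mean)², giving I: 23.85; II: 74.42; III: 147.92.
Overall E[X²] = 0.32·23.85 + 0.42·74.42 + 0.26·147.92 = 77.3476.

77.3476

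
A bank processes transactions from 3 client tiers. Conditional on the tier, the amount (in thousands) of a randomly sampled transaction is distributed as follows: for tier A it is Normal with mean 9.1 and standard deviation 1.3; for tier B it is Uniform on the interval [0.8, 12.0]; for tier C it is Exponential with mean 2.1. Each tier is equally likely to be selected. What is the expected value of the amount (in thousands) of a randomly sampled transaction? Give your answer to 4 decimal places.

Component means — A: 9.1; B: 6.4; C: 2.1.
E[X] = 0.333333·9.1 + 0.333333·6.4 + 0.333333·2.1 = 5.86667.

5.8667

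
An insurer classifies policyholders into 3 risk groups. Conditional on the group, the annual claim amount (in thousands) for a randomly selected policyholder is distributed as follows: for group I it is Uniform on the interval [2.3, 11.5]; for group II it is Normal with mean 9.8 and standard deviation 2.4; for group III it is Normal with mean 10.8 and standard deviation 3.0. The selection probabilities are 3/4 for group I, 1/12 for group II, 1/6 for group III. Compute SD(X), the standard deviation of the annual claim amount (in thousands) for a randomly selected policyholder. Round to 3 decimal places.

3.116

Per component, I: μ=6.9, E[X²]=54.6633; II: μ=9.8, E[X²]=101.8; III: μ=10.8, E[X²]=125.64.
E[X] = 0.75·6.9 + 0.0833333·9.8 + 0.166667·10.8 = 7.79167.
E[X²] = 0.75·54.6633 + 0.0833333·101.8 + 0.166667·125.64 = 70.4208.
Var(X) = E[X²] − (E[X])² = 70.4208 − 60.7101 = 9.71076.
SD(X) = √9.71076 = 3.11621.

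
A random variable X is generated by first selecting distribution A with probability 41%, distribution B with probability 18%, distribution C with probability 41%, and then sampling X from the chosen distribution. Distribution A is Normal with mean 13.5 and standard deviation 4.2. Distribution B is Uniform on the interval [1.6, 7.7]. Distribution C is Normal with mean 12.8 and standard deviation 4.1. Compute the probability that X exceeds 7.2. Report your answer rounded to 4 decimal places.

0.7721

Conditional on each component, P(X > 7.2): A: 0.933193; B: 0.0819672; C: 0.914008.
By total probability, P(X > 7.2) = 0.41·0.933193 + 0.18·0.0819672 + 0.41·0.914008 = 0.772106.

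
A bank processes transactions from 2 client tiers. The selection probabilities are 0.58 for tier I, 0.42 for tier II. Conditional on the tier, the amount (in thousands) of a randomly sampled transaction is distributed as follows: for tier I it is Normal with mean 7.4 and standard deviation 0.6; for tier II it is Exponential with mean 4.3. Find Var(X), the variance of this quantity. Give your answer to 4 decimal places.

10.3156

Per component, I: μ=7.4, E[X²]=55.12; II: μ=4.3, E[X²]=36.98.
E[X] = 0.58·7.4 + 0.42·4.3 = 6.098.
E[X²] = 0.58·55.12 + 0.42·36.98 = 47.5012.
Var(X) = E[X²] − (E[X])² = 47.5012 − 37.1856 = 10.3156.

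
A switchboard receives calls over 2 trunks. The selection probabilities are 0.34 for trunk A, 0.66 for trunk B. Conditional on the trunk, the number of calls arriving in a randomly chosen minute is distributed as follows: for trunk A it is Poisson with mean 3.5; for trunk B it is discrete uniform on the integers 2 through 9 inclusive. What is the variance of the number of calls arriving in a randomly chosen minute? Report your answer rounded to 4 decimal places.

Per component, A: μ=3.5, E[X²]=15.75; B: μ=5.5, E[X²]=35.5.
E[X] = 0.34·3.5 + 0.66·5.5 = 4.82.
E[X²] = 0.34·15.75 + 0.66·35.5 = 28.785.
Var(X) = E[X²] − (E[X])² = 28.785 − 23.2324 = 5.5526.

5.5526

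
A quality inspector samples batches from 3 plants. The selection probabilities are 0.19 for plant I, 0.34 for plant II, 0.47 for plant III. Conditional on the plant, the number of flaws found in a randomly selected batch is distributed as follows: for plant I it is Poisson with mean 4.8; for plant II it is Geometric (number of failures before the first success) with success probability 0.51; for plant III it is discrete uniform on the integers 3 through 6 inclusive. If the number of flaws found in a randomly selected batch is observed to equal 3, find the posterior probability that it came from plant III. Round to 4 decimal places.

0.7048

Likelihoods P(X=3 | ·): I: 0.151691; II: 0.060001; III: 0.25.
Posterior ∝ prior × likelihood. Numerator for III: 0.47·0.25 = 0.1175.
Normalizing constant: 0.19·0.151691 + 0.34·0.060001 + 0.47·0.25 = 0.166722.
P(III | observation) = 0.1175 / 0.166722 = 0.704768.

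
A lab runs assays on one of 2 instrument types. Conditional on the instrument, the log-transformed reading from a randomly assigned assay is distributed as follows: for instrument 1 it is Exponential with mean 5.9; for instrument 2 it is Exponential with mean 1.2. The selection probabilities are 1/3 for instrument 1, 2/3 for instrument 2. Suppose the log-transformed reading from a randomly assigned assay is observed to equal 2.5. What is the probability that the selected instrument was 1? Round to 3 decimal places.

0.348

Likelihoods f(2.5 | ·): 1: 0.110949; 2: 0.103762.
Posterior ∝ prior × likelihood. Numerator for 1: 0.333333·0.110949 = 0.0369831.
Normalizing constant: 0.333333·0.110949 + 0.666667·0.103762 = 0.106158.
P(1 | observation) = 0.0369831 / 0.106158 = 0.348379.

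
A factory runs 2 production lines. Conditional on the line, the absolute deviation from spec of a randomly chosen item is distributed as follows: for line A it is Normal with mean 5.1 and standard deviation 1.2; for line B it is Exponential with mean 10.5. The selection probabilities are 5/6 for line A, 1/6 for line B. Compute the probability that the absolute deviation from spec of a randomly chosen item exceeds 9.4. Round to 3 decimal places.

0.068

Conditional on each line, P(X > 9.4): A: 0.000169619; B: 0.40851.
By total probability, P(X > 9.4) = 0.833333·0.000169619 + 0.166667·0.40851 = 0.0682264.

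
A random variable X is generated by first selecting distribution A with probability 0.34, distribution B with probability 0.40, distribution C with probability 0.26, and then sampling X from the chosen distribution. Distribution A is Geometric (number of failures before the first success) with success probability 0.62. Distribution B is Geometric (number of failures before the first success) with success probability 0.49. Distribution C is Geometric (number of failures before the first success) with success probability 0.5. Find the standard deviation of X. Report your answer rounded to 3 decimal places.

Per component, A: μ=0.612903, E[X²]=1.3642; B: μ=1.04082, E[X²]=3.20741; C: μ=1, E[X²]=3.
E[X] = 0.34·0.612903 + 0.4·1.04082 + 0.26·1 = 0.884714.
E[X²] = 0.34·1.3642 + 0.4·3.20741 + 0.26·3 = 2.52679.
Var(X) = E[X²] − (E[X])² = 2.52679 − 0.782718 = 1.74408.
SD(X) = √1.74408 = 1.32063.

1.321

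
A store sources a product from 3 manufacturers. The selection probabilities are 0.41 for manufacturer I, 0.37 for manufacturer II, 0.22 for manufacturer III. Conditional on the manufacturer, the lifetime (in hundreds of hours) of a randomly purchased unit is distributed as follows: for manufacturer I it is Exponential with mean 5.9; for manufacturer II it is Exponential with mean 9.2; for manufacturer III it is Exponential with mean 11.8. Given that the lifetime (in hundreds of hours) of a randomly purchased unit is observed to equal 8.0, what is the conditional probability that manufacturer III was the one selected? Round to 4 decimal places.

0.2140

Likelihoods f(8.0 | ·): I: 0.0436791; II: 0.045558; III: 0.0430211.
Posterior ∝ prior × likelihood. Numerator for III: 0.22·0.0430211 = 0.00946463.
Normalizing constant: 0.41·0.0436791 + 0.37·0.045558 + 0.22·0.0430211 = 0.0442295.
P(III | observation) = 0.00946463 / 0.0442295 = 0.213989.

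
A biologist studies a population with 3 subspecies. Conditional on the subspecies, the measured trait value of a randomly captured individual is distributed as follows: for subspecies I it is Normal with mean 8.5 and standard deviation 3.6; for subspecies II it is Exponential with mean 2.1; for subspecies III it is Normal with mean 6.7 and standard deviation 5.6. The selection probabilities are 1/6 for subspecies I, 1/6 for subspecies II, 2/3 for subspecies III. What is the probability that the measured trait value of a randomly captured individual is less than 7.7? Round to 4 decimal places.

0.6117

Conditional on each subspecies, P(X < 7.7): I: 0.41207; II: 0.974438; III: 0.570863.
By total probability, P(X < 7.7) = 0.166667·0.41207 + 0.166667·0.974438 + 0.666667·0.570863 = 0.61166.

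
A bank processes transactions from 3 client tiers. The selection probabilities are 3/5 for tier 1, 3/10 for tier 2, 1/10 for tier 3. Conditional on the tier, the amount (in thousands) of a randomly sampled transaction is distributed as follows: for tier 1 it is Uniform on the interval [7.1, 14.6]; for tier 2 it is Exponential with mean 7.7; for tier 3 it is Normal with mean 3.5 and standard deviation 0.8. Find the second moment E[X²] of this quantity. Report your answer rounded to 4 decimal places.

110.3090

For each component E[X²] = Var + (mean)², giving 1: 122.41; 2: 118.58; 3: 12.89.
Overall E[X²] = 0.6·122.41 + 0.3·118.58 + 0.1·12.89 = 110.309.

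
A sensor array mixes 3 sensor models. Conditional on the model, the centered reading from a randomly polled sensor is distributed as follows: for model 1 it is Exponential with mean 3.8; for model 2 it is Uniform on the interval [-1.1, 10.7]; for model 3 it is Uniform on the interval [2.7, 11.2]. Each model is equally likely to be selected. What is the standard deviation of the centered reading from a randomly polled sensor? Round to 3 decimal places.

3.524

Per component, 1: μ=3.8, E[X²]=28.88; 2: μ=4.8, E[X²]=34.6433; 3: μ=6.95, E[X²]=54.3233.
E[X] = 0.333333·3.8 + 0.333333·4.8 + 0.333333·6.95 = 5.18333.
E[X²] = 0.333333·28.88 + 0.333333·34.6433 + 0.333333·54.3233 = 39.2822.
Var(X) = E[X²] − (E[X])² = 39.2822 − 26.8669 = 12.4153.
SD(X) = √12.4153 = 3.52353.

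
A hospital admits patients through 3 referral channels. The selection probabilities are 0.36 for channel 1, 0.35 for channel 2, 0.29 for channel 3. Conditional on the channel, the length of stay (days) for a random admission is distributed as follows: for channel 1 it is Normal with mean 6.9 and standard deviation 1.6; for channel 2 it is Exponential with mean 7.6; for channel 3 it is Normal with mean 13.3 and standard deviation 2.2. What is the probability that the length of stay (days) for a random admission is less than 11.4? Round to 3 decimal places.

Conditional on each channel, P(X < 11.4): 1: 0.997542; 2: 0.77687; 3: 0.193894.
By total probability, P(X < 11.4) = 0.36·0.997542 + 0.35·0.77687 + 0.29·0.193894 = 0.687249.

0.687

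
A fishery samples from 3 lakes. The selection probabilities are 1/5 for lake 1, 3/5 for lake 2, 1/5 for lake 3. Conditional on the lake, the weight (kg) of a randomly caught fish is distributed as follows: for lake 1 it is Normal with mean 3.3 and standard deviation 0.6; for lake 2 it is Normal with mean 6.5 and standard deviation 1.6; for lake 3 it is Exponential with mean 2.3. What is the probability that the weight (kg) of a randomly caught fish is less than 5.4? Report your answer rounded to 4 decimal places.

0.5284

Conditional on each lake, P(X < 5.4): 1: 0.999767; 2: 0.245884; 3: 0.904423.
By total probability, P(X < 5.4) = 0.2·0.999767 + 0.6·0.245884 + 0.2·0.904423 = 0.528368.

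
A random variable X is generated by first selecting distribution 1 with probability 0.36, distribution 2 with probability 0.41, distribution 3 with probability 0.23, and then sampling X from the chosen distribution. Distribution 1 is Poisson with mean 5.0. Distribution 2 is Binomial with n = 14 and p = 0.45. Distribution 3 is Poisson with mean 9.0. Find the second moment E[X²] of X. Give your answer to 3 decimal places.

49.194

For each component E[X²] = Var + (mean)², giving 1: 30; 2: 43.155; 3: 90.
Overall E[X²] = 0.36·30 + 0.41·43.155 + 0.23·90 = 49.1935.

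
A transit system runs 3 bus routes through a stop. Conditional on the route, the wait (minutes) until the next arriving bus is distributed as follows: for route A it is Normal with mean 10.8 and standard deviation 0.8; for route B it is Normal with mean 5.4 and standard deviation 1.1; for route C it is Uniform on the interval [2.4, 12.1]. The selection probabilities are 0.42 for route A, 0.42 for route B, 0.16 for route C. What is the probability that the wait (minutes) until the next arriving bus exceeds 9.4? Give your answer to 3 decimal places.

0.448

Conditional on each route, P(X > 9.4): A: 0.959941; B: 0.000138257; C: 0.278351.
By total probability, P(X > 9.4) = 0.42·0.959941 + 0.42·0.000138257 + 0.16·0.278351 = 0.447769.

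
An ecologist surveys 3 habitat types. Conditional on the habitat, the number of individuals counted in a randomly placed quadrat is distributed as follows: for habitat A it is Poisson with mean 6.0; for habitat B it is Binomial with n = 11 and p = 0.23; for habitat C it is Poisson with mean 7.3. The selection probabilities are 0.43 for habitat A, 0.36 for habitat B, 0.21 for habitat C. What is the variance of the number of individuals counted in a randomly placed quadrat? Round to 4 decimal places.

Per component, A: μ=6, E[X²]=42; B: μ=2.53, E[X²]=8.349; C: μ=7.3, E[X²]=60.59.
E[X] = 0.43·6 + 0.36·2.53 + 0.21·7.3 = 5.0238.
E[X²] = 0.43·42 + 0.36·8.349 + 0.21·60.59 = 33.7895.
Var(X) = E[X²] − (E[X])² = 33.7895 − 25.2386 = 8.55097.

8.5510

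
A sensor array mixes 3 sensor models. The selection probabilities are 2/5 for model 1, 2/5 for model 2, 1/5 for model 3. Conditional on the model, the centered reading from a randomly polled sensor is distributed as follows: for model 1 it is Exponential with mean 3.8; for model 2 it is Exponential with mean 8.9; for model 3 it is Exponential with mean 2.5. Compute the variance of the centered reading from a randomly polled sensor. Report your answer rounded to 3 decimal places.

46.284

Per component, 1: μ=3.8, E[X²]=28.88; 2: μ=8.9, E[X²]=158.42; 3: μ=2.5, E[X²]=12.5.
E[X] = 0.4·3.8 + 0.4·8.9 + 0.2·2.5 = 5.58.
E[X²] = 0.4·28.88 + 0.4·158.42 + 0.2·12.5 = 77.42.
Var(X) = E[X²] − (E[X])² = 77.42 − 31.1364 = 46.2836.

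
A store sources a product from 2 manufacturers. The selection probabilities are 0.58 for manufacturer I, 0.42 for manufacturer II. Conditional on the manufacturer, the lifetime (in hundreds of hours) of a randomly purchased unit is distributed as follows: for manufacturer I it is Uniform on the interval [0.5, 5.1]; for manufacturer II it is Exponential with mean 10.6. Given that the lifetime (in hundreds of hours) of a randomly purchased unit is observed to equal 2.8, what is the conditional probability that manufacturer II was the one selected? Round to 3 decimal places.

Likelihoods f(2.8 | ·): I: 0.217391; II: 0.0724394.
Posterior ∝ prior × likelihood. Numerator for II: 0.42·0.0724394 = 0.0304245.
Normalizing constant: 0.58·0.217391 + 0.42·0.0724394 = 0.156512.
P(II | observation) = 0.0304245 / 0.156512 = 0.194392.

0.194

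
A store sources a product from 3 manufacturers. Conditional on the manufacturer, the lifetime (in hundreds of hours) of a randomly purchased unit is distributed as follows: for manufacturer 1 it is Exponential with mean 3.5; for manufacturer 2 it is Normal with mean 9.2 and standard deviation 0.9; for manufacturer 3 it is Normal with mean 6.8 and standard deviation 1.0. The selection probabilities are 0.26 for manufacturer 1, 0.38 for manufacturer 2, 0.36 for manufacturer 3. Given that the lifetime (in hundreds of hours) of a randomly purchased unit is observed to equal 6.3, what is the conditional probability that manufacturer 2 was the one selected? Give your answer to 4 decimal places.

Likelihoods f(6.3 | ·): 1: 0.0472283; 2: 0.00246655; 3: 0.352065.
Posterior ∝ prior × likelihood. Numerator for 2: 0.38·0.00246655 = 0.000937288.
Normalizing constant: 0.26·0.0472283 + 0.38·0.00246655 + 0.36·0.352065 = 0.13996.
P(2 | observation) = 0.000937288 / 0.13996 = 0.00669682.

0.0067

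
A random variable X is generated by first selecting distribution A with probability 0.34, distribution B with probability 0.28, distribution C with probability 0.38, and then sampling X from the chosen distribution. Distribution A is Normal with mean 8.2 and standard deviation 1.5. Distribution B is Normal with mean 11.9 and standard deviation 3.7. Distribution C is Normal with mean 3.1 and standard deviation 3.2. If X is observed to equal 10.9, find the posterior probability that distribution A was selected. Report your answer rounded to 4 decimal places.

Likelihoods f(10.9 | ·): A: 0.0526334; B: 0.103955; C: 0.00639146.
Posterior ∝ prior × likelihood. Numerator for A: 0.34·0.0526334 = 0.0178954.
Normalizing constant: 0.34·0.0526334 + 0.28·0.103955 + 0.38·0.00639146 = 0.0494316.
P(A | observation) = 0.0178954 / 0.0494316 = 0.362023.

0.3620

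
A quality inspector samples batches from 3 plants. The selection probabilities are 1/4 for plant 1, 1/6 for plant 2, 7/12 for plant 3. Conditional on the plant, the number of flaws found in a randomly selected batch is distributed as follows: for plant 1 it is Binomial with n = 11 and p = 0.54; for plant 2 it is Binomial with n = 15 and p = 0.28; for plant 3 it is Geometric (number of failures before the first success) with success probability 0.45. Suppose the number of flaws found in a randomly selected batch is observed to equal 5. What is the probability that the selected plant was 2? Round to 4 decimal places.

0.3370

Likelihoods P(X=5 | ·): 1: 0.200982; 2: 0.193495; 3: 0.0226478.
Posterior ∝ prior × likelihood. Numerator for 2: 0.166667·0.193495 = 0.0322492.
Normalizing constant: 0.25·0.200982 + 0.166667·0.193495 + 0.583333·0.0226478 = 0.095706.
P(2 | observation) = 0.0322492 / 0.095706 = 0.336961.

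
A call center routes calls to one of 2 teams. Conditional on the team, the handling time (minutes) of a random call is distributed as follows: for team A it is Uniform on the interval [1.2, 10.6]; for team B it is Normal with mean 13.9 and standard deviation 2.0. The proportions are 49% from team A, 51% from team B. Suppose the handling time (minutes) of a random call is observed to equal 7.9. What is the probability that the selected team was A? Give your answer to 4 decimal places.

0.9788

Likelihoods f(7.9 | ·): A: 0.106383; B: 0.00221592.
Posterior ∝ prior × likelihood. Numerator for A: 0.49·0.106383 = 0.0521277.
Normalizing constant: 0.49·0.106383 + 0.51·0.00221592 = 0.0532578.
P(A | observation) = 0.0521277 / 0.0532578 = 0.97878.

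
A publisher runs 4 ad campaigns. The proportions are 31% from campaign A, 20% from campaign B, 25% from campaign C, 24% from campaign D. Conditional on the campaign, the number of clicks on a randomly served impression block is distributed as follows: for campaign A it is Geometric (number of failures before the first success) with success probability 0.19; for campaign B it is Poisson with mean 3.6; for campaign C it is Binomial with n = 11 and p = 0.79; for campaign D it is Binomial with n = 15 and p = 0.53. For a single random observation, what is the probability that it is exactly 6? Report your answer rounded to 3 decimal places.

Conditional on each campaign, P(X = 6): A: 0.0536616; B: 0.0826081; C: 0.0458671; D: 0.124148.
By total probability, P(X = 6) = 0.31·0.0536616 + 0.2·0.0826081 + 0.25·0.0458671 + 0.24·0.124148 = 0.074419.

0.074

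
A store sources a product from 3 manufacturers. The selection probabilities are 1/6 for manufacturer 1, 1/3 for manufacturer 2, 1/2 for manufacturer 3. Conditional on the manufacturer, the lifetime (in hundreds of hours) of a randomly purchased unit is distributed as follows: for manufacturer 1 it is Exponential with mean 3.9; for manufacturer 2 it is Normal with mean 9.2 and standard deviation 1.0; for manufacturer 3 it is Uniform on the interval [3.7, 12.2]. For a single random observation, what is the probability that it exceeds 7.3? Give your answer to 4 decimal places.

Conditional on each manufacturer, P(X > 7.3): 1: 0.153847; 2: 0.971283; 3: 0.576471.
By total probability, P(X > 7.3) = 0.166667·0.153847 + 0.333333·0.971283 + 0.5·0.576471 = 0.637638.

0.6376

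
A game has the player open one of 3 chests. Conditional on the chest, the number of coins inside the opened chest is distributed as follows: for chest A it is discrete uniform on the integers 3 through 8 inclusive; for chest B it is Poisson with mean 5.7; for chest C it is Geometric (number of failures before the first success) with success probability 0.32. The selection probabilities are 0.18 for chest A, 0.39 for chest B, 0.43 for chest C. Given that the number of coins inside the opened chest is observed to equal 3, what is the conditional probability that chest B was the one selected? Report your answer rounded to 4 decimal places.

0.3547

Likelihoods P(X=3 | ·): A: 0.166667; B: 0.103275; C: 0.100618.
Posterior ∝ prior × likelihood. Numerator for B: 0.39·0.103275 = 0.0402772.
Normalizing constant: 0.18·0.166667 + 0.39·0.103275 + 0.43·0.100618 = 0.113543.
P(B | observation) = 0.0402772 / 0.113543 = 0.354731.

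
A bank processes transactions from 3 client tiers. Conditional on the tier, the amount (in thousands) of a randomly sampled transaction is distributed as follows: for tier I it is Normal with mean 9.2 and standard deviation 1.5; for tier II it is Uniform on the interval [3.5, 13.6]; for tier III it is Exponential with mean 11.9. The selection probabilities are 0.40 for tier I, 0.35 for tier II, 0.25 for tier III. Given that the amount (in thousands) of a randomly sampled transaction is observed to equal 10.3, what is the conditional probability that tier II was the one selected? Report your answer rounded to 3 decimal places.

0.278

Likelihoods f(10.3 | ·): I: 0.203255; II: 0.0990099; III: 0.0353632.
Posterior ∝ prior × likelihood. Numerator for II: 0.35·0.0990099 = 0.0346535.
Normalizing constant: 0.4·0.203255 + 0.35·0.0990099 + 0.25·0.0353632 = 0.124796.
P(II | observation) = 0.0346535 / 0.124796 = 0.27768.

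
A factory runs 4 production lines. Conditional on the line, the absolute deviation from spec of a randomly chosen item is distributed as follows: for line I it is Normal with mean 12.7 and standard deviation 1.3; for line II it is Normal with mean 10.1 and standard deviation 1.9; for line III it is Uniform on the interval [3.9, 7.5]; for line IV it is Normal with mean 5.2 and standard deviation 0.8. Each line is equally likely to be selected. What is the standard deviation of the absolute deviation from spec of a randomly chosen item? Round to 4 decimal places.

3.3885

Per component, I: μ=12.7, E[X²]=162.98; II: μ=10.1, E[X²]=105.62; III: μ=5.7, E[X²]=33.57; IV: μ=5.2, E[X²]=27.68.
E[X] = 0.25·12.7 + 0.25·10.1 + 0.25·5.7 + 0.25·5.2 = 8.425.
E[X²] = 0.25·162.98 + 0.25·105.62 + 0.25·33.57 + 0.25·27.68 = 82.4625.
Var(X) = E[X²] − (E[X])² = 82.4625 − 70.9806 = 11.4819.
SD(X) = √11.4819 = 3.38849.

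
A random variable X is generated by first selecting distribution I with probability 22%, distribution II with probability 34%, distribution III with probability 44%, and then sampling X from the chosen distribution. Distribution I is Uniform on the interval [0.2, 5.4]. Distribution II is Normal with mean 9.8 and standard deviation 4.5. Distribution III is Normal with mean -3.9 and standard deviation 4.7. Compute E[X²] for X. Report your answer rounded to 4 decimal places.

For each component E[X²] = Var + (mean)², giving I: 10.0933; II: 116.29; III: 37.3.
Overall E[X²] = 0.22·10.0933 + 0.34·116.29 + 0.44·37.3 = 58.1711.

58.1711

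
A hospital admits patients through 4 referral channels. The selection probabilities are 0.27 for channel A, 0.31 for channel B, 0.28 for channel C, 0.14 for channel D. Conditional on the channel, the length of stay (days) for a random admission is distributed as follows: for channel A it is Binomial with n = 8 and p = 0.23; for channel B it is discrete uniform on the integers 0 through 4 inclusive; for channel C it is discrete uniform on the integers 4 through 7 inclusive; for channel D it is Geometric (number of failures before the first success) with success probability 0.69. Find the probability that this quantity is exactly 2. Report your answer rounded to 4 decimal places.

Conditional on each channel, P(X = 2): A: 0.308715; B: 0.2; C: 0; D: 0.066309.
By total probability, P(X = 2) = 0.27·0.308715 + 0.31·0.2 + 0.28·0 + 0.14·0.066309 = 0.154636.

0.1546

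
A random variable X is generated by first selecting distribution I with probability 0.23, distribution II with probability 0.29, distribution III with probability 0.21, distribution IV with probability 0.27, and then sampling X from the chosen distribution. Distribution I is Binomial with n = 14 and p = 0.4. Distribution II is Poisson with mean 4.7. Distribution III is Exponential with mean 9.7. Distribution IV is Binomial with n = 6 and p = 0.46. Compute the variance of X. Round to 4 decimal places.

28.2120

Per component, I: μ=5.6, E[X²]=34.72; II: μ=4.7, E[X²]=26.79; III: μ=9.7, E[X²]=188.18; IV: μ=2.76, E[X²]=9.108.
E[X] = 0.23·5.6 + 0.29·4.7 + 0.21·9.7 + 0.27·2.76 = 5.4332.
E[X²] = 0.23·34.72 + 0.29·26.79 + 0.21·188.18 + 0.27·9.108 = 57.7317.
Var(X) = E[X²] − (E[X])² = 57.7317 − 29.5197 = 28.212.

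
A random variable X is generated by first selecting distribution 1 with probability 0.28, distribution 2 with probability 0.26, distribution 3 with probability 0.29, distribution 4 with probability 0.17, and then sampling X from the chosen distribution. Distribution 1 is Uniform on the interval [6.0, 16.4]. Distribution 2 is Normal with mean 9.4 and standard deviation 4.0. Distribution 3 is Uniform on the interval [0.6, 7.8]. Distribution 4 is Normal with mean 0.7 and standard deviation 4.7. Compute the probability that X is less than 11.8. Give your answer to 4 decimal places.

0.8033

Conditional on each component, P(X < 11.8): 1: 0.557692; 2: 0.725747; 3: 1; 4: 0.990904.
By total probability, P(X < 11.8) = 0.28·0.557692 + 0.26·0.725747 + 0.29·1 + 0.17·0.990904 = 0.803302.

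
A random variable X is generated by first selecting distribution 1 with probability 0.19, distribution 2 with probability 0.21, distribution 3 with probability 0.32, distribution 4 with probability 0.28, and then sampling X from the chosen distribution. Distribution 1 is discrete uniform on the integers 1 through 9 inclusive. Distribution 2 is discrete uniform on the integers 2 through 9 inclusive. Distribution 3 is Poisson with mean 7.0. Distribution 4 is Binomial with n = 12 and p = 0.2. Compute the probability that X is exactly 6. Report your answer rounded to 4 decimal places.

Conditional on each component, P(X = 6): 1: 0.111111; 2: 0.125; 3: 0.149003; 4: 0.0155021.
By total probability, P(X = 6) = 0.19·0.111111 + 0.21·0.125 + 0.32·0.149003 + 0.28·0.0155021 = 0.0993826.

0.0994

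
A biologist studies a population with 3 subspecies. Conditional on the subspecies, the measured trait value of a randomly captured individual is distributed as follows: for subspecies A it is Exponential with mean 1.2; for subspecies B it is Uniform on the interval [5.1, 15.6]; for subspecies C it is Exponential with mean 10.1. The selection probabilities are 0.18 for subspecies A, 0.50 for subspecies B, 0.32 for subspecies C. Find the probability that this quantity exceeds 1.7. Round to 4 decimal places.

Conditional on each subspecies, P(X > 1.7): A: 0.242521; B: 1; C: 0.845086.
By total probability, P(X > 1.7) = 0.18·0.242521 + 0.5·1 + 0.32·0.845086 = 0.814081.

0.8141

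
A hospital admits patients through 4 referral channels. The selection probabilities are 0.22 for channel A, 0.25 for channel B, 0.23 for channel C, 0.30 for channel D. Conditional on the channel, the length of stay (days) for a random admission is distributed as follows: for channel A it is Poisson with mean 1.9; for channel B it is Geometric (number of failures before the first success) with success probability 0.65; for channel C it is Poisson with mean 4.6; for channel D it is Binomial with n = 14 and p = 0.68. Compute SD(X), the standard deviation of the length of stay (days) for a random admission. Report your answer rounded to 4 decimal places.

3.9458

Per component, A: μ=1.9, E[X²]=5.51; B: μ=0.538462, E[X²]=1.11834; C: μ=4.6, E[X²]=25.76; D: μ=9.52, E[X²]=93.6768.
E[X] = 0.22·1.9 + 0.25·0.538462 + 0.23·4.6 + 0.3·9.52 = 4.46662.
E[X²] = 0.22·5.51 + 0.25·1.11834 + 0.23·25.76 + 0.3·93.6768 = 35.5196.
Var(X) = E[X²] − (E[X])² = 35.5196 − 19.9507 = 15.569.
SD(X) = √15.569 = 3.94575.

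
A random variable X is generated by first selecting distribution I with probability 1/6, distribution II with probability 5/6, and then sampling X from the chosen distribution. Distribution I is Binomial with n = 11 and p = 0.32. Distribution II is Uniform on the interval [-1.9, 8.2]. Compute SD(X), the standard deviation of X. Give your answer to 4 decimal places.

Per component, I: μ=3.52, E[X²]=14.784; II: μ=3.15, E[X²]=18.4233.
E[X] = 0.166667·3.52 + 0.833333·3.15 = 3.21167.
E[X²] = 0.166667·14.784 + 0.833333·18.4233 = 17.8168.
Var(X) = E[X²] − (E[X])² = 17.8168 − 10.3148 = 7.50197.
SD(X) = √7.50197 = 2.73897.

2.7390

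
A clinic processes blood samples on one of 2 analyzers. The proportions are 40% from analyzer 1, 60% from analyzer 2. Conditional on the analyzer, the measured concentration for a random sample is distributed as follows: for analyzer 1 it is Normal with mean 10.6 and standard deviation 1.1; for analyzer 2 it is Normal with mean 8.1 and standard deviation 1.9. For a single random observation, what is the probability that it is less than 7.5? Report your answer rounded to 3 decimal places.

Conditional on each analyzer, P(X < 7.5): 1: 0.00241482; 2: 0.376081.
By total probability, P(X < 7.5) = 0.4·0.00241482 + 0.6·0.376081 = 0.226615.

0.227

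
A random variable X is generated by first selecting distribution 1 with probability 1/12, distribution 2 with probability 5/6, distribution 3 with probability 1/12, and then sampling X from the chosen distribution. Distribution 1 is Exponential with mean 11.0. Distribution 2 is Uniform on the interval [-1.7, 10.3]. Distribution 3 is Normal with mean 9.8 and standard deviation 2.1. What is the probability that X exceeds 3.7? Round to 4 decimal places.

0.6010

Conditional on each component, P(X > 3.7): 1: 0.714363; 2: 0.55; 3: 0.998162.
By total probability, P(X > 3.7) = 0.0833333·0.714363 + 0.833333·0.55 + 0.0833333·0.998162 = 0.601044.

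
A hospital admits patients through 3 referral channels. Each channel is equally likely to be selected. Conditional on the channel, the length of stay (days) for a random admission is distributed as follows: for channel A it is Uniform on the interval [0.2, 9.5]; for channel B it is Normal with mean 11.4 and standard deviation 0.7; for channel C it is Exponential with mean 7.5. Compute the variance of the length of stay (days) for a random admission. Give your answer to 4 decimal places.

28.5531

Per component, A: μ=4.85, E[X²]=30.73; B: μ=11.4, E[X²]=130.45; C: μ=7.5, E[X²]=112.5.
E[X] = 0.333333·4.85 + 0.333333·11.4 + 0.333333·7.5 = 7.91667.
E[X²] = 0.333333·30.73 + 0.333333·130.45 + 0.333333·112.5 = 91.2267.
Var(X) = E[X²] − (E[X])² = 91.2267 − 62.6736 = 28.5531.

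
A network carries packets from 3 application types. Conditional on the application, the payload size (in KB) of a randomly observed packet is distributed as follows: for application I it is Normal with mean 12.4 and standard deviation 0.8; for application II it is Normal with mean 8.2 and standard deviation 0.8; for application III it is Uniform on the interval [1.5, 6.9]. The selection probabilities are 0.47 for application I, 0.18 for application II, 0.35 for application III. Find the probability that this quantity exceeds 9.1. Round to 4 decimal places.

0.4934

Conditional on each application, P(X > 9.1): I: 0.999981; II: 0.130295; III: 0.
By total probability, P(X > 9.1) = 0.47·0.999981 + 0.18·0.130295 + 0.35·0 = 0.493444.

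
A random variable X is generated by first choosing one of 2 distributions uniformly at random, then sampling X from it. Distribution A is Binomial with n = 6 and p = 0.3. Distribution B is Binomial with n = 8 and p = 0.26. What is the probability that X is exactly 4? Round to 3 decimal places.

0.078

Conditional on each component, P(X = 4): A: 0.059535; B: 0.095922.
By total probability, P(X = 4) = 0.5·0.059535 + 0.5·0.095922 = 0.0777285.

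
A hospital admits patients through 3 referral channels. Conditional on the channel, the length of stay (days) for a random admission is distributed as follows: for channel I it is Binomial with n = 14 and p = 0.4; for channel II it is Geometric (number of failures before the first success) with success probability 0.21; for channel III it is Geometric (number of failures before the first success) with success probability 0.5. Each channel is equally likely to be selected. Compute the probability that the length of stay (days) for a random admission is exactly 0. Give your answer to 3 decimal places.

0.237

Conditional on each channel, P(X = 0): I: 0.000783642; II: 0.21; III: 0.5.
By total probability, P(X = 0) = 0.333333·0.000783642 + 0.333333·0.21 + 0.333333·0.5 = 0.236928.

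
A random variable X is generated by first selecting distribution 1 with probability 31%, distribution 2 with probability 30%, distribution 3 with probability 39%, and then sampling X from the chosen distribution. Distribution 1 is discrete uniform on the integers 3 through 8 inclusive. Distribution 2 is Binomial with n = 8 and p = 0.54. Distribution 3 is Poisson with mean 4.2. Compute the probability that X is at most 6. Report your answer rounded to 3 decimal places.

0.828

Conditional on each component, P(X ≤ 6): 1: 0.666667; 2: 0.943497; 3: 0.867464.
By total probability, P(X ≤ 6) = 0.31·0.666667 + 0.3·0.943497 + 0.39·0.867464 = 0.828027.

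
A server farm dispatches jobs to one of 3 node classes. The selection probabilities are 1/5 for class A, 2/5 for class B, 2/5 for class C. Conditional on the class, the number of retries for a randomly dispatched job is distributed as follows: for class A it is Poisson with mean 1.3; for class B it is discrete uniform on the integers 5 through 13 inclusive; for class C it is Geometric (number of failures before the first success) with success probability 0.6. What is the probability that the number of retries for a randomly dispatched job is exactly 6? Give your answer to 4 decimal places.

0.0458

Conditional on each class, P(X = 6): A: 0.00182703; B: 0.111111; C: 0.0024576.
By total probability, P(X = 6) = 0.2·0.00182703 + 0.4·0.111111 + 0.4·0.0024576 = 0.0457929.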